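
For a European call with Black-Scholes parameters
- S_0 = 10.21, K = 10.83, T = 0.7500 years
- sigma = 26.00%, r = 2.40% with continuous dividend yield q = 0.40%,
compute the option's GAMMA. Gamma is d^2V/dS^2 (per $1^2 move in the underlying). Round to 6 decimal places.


d1 = -0.0826162869; d2 = -0.3077828919
phi(d1) = 0.3975831205; exp(-qT) = 0.9970044955; exp(-rT) = 0.9821610324
Gamma = exp(-qT) * phi(d1) / (S * sigma * sqrt(T)) = 0.9970044955 * 0.3975831205 / (10.2100 * 0.2600 * 0.8660254038) = 0.172423

Answer: Gamma = 0.172423


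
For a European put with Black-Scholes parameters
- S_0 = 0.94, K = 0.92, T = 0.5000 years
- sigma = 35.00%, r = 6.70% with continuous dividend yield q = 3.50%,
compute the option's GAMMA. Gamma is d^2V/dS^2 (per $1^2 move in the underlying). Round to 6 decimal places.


Answer: Gamma = 1.622454

Derivation:
d1 = 0.2752916413; d2 = 0.0278042679
phi(d1) = 0.3841080917; exp(-qT) = 0.9826522357; exp(-rT) = 0.9670549112
Gamma = exp(-qT) * phi(d1) / (S * sigma * sqrt(T)) = 0.9826522357 * 0.3841080917 / (0.9400 * 0.3500 * 0.7071067812) = 1.622454


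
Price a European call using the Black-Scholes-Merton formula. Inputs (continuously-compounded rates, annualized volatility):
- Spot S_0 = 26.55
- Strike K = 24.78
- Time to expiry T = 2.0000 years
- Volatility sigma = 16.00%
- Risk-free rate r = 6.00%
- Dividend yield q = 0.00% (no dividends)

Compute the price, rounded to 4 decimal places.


d1 = (ln(S/K) + (r - q + 0.5*sigma^2) * T) / (sigma * sqrt(T)) = 0.94837547
d2 = d1 - sigma * sqrt(T) = 0.72210130
exp(-rT) = 0.88692044; exp(-qT) = 1.00000000
C = S_0 * exp(-qT) * N(d1) - K * exp(-rT) * N(d2)
N(d1) = 0.82853083; N(d2) = 0.76488390
C = 26.5500 * 1.00000000 * 0.82853083 - 24.7800 * 0.88692044 * 0.76488390 = 5.1870

Answer: Price = 5.1870


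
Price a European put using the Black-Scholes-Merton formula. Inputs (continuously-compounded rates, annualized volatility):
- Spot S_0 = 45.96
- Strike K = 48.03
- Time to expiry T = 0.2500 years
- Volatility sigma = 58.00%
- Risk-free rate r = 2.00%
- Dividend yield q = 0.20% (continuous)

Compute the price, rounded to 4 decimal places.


d1 = (ln(S/K) + (r - q + 0.5*sigma^2) * T) / (sigma * sqrt(T)) = 0.00860565
d2 = d1 - sigma * sqrt(T) = -0.28139435
exp(-rT) = 0.99501248; exp(-qT) = 0.99950012
P = K * exp(-rT) * N(-d2) - S_0 * exp(-qT) * N(-d1)
N(-d1) = 0.49656689; N(-d2) = 0.61079603
P = 48.0300 * 0.99501248 * 0.61079603 - 45.9600 * 0.99950012 * 0.49656689 = 6.3794

Answer: Price = 6.3794


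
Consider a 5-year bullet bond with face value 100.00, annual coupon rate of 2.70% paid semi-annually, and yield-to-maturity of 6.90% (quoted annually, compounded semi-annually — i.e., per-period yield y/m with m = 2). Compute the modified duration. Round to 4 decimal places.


Answer: Modified duration = 4.5181

Derivation:
Coupon per period c = face * coupon_rate / m = 1.350000
Periods per year m = 2; per-period yield y/m = 0.034500
Number of cashflows N = 10
Cashflows (t years, CF_t, discount factor 1/(1+y/m)^(m*t), PV):
  t = 0.5000: CF_t = 1.350000, DF = 0.966651, PV = 1.304978
  t = 1.0000: CF_t = 1.350000, DF = 0.934413, PV = 1.261458
  t = 1.5000: CF_t = 1.350000, DF = 0.903251, PV = 1.219389
  t = 2.0000: CF_t = 1.350000, DF = 0.873128, PV = 1.178723
  t = 2.5000: CF_t = 1.350000, DF = 0.844010, PV = 1.139413
  t = 3.0000: CF_t = 1.350000, DF = 0.815863, PV = 1.101415
  t = 3.5000: CF_t = 1.350000, DF = 0.788654, PV = 1.064683
  t = 4.0000: CF_t = 1.350000, DF = 0.762353, PV = 1.029176
  t = 4.5000: CF_t = 1.350000, DF = 0.736929, PV = 0.994854
  t = 5.0000: CF_t = 101.350000, DF = 0.712353, PV = 72.196942
Price P = sum_t PV_t = 82.491031
First compute Macaulay numerator sum_t t * PV_t:
  t * PV_t at t = 0.5000: 0.652489
  t * PV_t at t = 1.0000: 1.261458
  t * PV_t at t = 1.5000: 1.829084
  t * PV_t at t = 2.0000: 2.357446
  t * PV_t at t = 2.5000: 2.848533
  t * PV_t at t = 3.0000: 3.304244
  t * PV_t at t = 3.5000: 3.726390
  t * PV_t at t = 4.0000: 4.116706
  t * PV_t at t = 4.5000: 4.476843
  t * PV_t at t = 5.0000: 360.984710
Macaulay duration D = 385.557902 / 82.491031 = 4.673937
Modified duration = D / (1 + y/m) = 4.673937 / (1 + 0.034500) = 4.518064


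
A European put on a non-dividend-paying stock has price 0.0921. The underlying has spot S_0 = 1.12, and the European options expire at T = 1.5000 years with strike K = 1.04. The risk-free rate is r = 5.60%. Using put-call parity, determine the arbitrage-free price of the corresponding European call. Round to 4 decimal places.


Answer: Call price = 0.2559

Derivation:
Put-call parity: C - P = S_0 * exp(-qT) - K * exp(-rT).
S_0 * exp(-qT) = 1.1200 * 1.00000000 = 1.12000000
K * exp(-rT) = 1.0400 * 0.91943126 = 0.95620851
C = P + S*exp(-qT) - K*exp(-rT)
C = 0.0921 + 1.12000000 - 0.95620851 = 0.2559


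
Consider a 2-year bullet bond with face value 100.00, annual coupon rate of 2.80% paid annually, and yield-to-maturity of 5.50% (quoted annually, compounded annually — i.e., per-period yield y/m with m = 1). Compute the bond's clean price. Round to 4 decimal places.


Answer: Price = 95.0149

Derivation:
Coupon per period c = face * coupon_rate / m = 2.800000
Periods per year m = 1; per-period yield y/m = 0.055000
Number of cashflows N = 2
Cashflows (t years, CF_t, discount factor 1/(1+y/m)^(m*t), PV):
  t = 1.0000: CF_t = 2.800000, DF = 0.947867, PV = 2.654028
  t = 2.0000: CF_t = 102.800000, DF = 0.898452, PV = 92.360908
Price P = sum_t PV_t = 95.014937


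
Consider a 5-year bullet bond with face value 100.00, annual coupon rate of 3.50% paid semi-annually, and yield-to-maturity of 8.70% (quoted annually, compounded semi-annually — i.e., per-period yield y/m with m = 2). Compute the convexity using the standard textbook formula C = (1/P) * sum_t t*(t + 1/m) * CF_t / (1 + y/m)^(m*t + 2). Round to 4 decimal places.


Coupon per period c = face * coupon_rate / m = 1.750000
Periods per year m = 2; per-period yield y/m = 0.043500
Number of cashflows N = 10
Cashflows (t years, CF_t, discount factor 1/(1+y/m)^(m*t), PV):
  t = 0.5000: CF_t = 1.750000, DF = 0.958313, PV = 1.677048
  t = 1.0000: CF_t = 1.750000, DF = 0.918365, PV = 1.607138
  t = 1.5000: CF_t = 1.750000, DF = 0.880081, PV = 1.540142
  t = 2.0000: CF_t = 1.750000, DF = 0.843393, PV = 1.475938
  t = 2.5000: CF_t = 1.750000, DF = 0.808235, PV = 1.414412
  t = 3.0000: CF_t = 1.750000, DF = 0.774543, PV = 1.355449
  t = 3.5000: CF_t = 1.750000, DF = 0.742254, PV = 1.298945
  t = 4.0000: CF_t = 1.750000, DF = 0.711312, PV = 1.244797
  t = 4.5000: CF_t = 1.750000, DF = 0.681660, PV = 1.192905
  t = 5.0000: CF_t = 101.750000, DF = 0.653244, PV = 66.467583
Price P = sum_t PV_t = 79.274357
Convexity numerator sum_t t*(t + 1/m) * CF_t / (1+y/m)^(m*t + 2):
  t = 0.5000: term = 0.770071
  t = 1.0000: term = 2.213908
  t = 1.5000: term = 4.243235
  t = 2.0000: term = 6.777247
  t = 2.5000: term = 9.742090
  t = 3.0000: term = 13.070365
  t = 3.5000: term = 16.700674
  t = 4.0000: term = 20.577188
  t = 4.5000: term = 24.649243
  t = 5.0000: term = 1678.640399
Convexity = (1/P) * sum = 1777.384419 / 79.274357 = 22.420673

Answer: Convexity = 22.4207


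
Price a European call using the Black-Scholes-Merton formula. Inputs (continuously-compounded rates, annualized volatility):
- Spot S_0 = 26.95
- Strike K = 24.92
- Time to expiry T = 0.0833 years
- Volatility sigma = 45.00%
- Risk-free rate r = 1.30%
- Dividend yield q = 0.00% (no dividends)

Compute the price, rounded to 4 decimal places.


d1 = (ln(S/K) + (r - q + 0.5*sigma^2) * T) / (sigma * sqrt(T)) = 0.67624806
d2 = d1 - sigma * sqrt(T) = 0.54637023
exp(-rT) = 0.99891769; exp(-qT) = 1.00000000
C = S_0 * exp(-qT) * N(d1) - K * exp(-rT) * N(d2)
N(d1) = 0.75055842; N(d2) = 0.70759427
C = 26.9500 * 1.00000000 * 0.75055842 - 24.9200 * 0.99891769 * 0.70759427 = 2.6134

Answer: Price = 2.6134


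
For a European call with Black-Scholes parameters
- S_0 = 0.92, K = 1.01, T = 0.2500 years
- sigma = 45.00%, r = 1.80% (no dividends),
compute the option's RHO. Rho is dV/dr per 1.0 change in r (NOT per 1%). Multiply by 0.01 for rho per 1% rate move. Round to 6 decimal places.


d1 = -0.2823086213; d2 = -0.5073086213
phi(d1) = 0.3833573822; exp(-qT) = 1.0000000000; exp(-rT) = 0.9955101098
N(d2) = 0.3059691452
Rho = K*T*exp(-rT)*N(d2) = 1.0100 * 0.2500 * 0.9955101098 * 0.3059691452 = 0.076910

Answer: Rho = 0.076910


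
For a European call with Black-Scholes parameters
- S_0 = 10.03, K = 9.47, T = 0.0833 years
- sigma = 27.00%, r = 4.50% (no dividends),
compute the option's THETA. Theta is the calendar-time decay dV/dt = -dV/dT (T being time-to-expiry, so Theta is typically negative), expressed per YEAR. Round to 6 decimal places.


d1 = 0.8243193001; d2 = 0.7463926038
phi(d1) = 0.2840259455; exp(-qT) = 1.0000000000; exp(-rT) = 0.9962585169
Theta = -S*exp(-qT)*phi(d1)*sigma/(2*sqrt(T)) - r*K*exp(-rT)*N(d2) + q*S*exp(-qT)*N(d1)
N(d1) = 0.7951209225; N(d2) = 0.7722848571; sqrt(T) = 0.2886173938
Term 1 = -10.0300 * 1.0000000000 * 0.2840259455 * 0.2700 / (2 * 0.2886173938) = -1.3325091965
Term 2 = -0.0450 * 9.4700 * 0.9962585169 * 0.7722848571 = -0.3278778354
Term 3 = 0 (no dividend yield, q = 0)
Theta = -1.3325091965 + (-0.3278778354) + (0.0000000000) = -1.660387

Answer: Theta = -1.660387


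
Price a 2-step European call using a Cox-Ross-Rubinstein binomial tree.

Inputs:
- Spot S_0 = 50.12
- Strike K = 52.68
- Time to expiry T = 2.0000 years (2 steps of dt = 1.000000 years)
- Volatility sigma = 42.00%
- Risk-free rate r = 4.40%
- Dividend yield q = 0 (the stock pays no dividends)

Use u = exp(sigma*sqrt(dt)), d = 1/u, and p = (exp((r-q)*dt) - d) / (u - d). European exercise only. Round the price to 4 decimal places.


Answer: Price = V(0,0) = 11.6830

Derivation:
dt = T/N = 1.000000
u = exp(sigma*sqrt(dt)) = 1.521962; d = 1/u = 0.657047
p = (exp((r-q)*dt) - d) / (u - d) = 0.448525
Discount per step: exp(-r*dt) = 0.956954
Stock lattice S(k, i) with i counting down-moves:
  k=0: S(0,0) = 50.1200
  k=1: S(1,0) = 76.2807; S(1,1) = 32.9312
  k=2: S(2,0) = 116.0963; S(2,1) = 50.1200; S(2,2) = 21.6373
Terminal payoffs V(N, i) = max(S_T - K, 0):
  V(2,0) = 63.416313; V(2,1) = 0.000000; V(2,2) = 0.000000
Backward induction: V(k, i) = exp(-r*dt) * [p * V(k+1, i) + (1-p) * V(k+1, i+1)].
  V(1,0) = exp(-r*dt) * [p*63.416313 + (1-p)*0.000000] = 27.219384
  V(1,1) = exp(-r*dt) * [p*0.000000 + (1-p)*0.000000] = 0.000000
  V(0,0) = exp(-r*dt) * [p*27.219384 + (1-p)*0.000000] = 11.683033


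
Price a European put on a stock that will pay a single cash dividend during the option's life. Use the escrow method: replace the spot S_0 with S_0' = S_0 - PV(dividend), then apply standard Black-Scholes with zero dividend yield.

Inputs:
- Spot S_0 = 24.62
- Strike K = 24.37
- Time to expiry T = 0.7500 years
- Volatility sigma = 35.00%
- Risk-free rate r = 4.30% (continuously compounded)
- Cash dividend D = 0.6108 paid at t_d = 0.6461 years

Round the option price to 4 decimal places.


PV(D) = D * exp(-r * t_d) = 0.6108 * 0.97260008 = 0.59406413
S_0' = S_0 - PV(D) = 24.6200 - 0.59406413 = 24.02593587
d1 = (ln(S_0'/K) + (r + sigma^2/2)*T) / (sigma*sqrt(T)) = 0.21104145
d2 = d1 - sigma*sqrt(T) = -0.09206744
exp(-rT) = 0.96826449
N(-d1) = 0.41642746; N(-d2) = 0.53667777
P = K * exp(-rT) * N(-d2) - S_0' * N(-d1) = 24.3700 * 0.96826449 * 0.53667777 - 24.02593587 * 0.41642746 = 2.6587

Answer: Price = 2.6587


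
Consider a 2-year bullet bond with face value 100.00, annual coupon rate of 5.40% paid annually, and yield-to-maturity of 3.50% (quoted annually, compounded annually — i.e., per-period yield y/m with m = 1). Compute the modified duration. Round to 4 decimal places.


Coupon per period c = face * coupon_rate / m = 5.400000
Periods per year m = 1; per-period yield y/m = 0.035000
Number of cashflows N = 2
Cashflows (t years, CF_t, discount factor 1/(1+y/m)^(m*t), PV):
  t = 1.0000: CF_t = 5.400000, DF = 0.966184, PV = 5.217391
  t = 2.0000: CF_t = 105.400000, DF = 0.933511, PV = 98.392028
Price P = sum_t PV_t = 103.609419
First compute Macaulay numerator sum_t t * PV_t:
  t * PV_t at t = 1.0000: 5.217391
  t * PV_t at t = 2.0000: 196.784056
Macaulay duration D = 202.001447 / 103.609419 = 1.949644
Modified duration = D / (1 + y/m) = 1.949644 / (1 + 0.035000) = 1.883714

Answer: Modified duration = 1.8837


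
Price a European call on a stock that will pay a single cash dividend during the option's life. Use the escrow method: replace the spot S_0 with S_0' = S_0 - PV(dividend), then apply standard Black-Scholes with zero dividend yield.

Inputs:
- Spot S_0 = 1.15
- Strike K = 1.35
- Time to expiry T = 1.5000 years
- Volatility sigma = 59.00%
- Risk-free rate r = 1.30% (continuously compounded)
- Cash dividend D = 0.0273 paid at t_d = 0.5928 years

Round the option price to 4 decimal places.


PV(D) = D * exp(-r * t_d) = 0.0273 * 0.99232322 = 0.02709042
S_0' = S_0 - PV(D) = 1.1500 - 0.02709042 = 1.12290958
d1 = (ln(S_0'/K) + (r + sigma^2/2)*T) / (sigma*sqrt(T)) = 0.13339833
d2 = d1 - sigma*sqrt(T) = -0.58920115
exp(-rT) = 0.98068890
N(d1) = 0.55306082; N(d2) = 0.27786317
C = S_0' * N(d1) - K * exp(-rT) * N(d2) = 1.12290958 * 0.55306082 - 1.3500 * 0.98068890 * 0.27786317 = 0.2532

Answer: Price = 0.2532


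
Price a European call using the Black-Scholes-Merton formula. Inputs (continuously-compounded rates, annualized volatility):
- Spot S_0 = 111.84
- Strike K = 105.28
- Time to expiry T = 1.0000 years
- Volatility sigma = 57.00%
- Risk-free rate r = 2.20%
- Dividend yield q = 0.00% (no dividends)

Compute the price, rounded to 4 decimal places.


d1 = (ln(S/K) + (r - q + 0.5*sigma^2) * T) / (sigma * sqrt(T)) = 0.42964177
d2 = d1 - sigma * sqrt(T) = -0.14035823
exp(-rT) = 0.97824024; exp(-qT) = 1.00000000
C = S_0 * exp(-qT) * N(d1) - K * exp(-rT) * N(d2)
N(d1) = 0.66627188; N(d2) = 0.44418848
C = 111.8400 * 1.00000000 * 0.66627188 - 105.2800 * 0.97824024 * 0.44418848 = 28.7693

Answer: Price = 28.7693


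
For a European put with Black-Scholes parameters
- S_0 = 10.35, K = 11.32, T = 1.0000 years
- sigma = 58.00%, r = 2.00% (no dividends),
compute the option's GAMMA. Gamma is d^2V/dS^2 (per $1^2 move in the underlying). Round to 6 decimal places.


d1 = 0.1700266326; d2 = -0.4099733674
phi(d1) = 0.3932172342; exp(-qT) = 1.0000000000; exp(-rT) = 0.9801986733
Gamma = exp(-qT) * phi(d1) / (S * sigma * sqrt(T)) = 1.0000000000 * 0.3932172342 / (10.3500 * 0.5800 * 1.0000000000) = 0.065503

Answer: Gamma = 0.065503


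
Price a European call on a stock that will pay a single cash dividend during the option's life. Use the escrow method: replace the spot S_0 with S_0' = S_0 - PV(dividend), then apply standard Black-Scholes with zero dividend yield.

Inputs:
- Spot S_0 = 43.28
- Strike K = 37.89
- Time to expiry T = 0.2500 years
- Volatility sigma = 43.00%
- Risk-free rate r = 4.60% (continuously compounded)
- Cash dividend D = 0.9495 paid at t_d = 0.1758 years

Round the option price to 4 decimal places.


Answer: Price = 6.3932

Derivation:
PV(D) = D * exp(-r * t_d) = 0.9495 * 0.99194581 = 0.94185255
S_0' = S_0 - PV(D) = 43.2800 - 0.94185255 = 42.33814745
d1 = (ln(S_0'/K) + (r + sigma^2/2)*T) / (sigma*sqrt(T)) = 0.67727342
d2 = d1 - sigma*sqrt(T) = 0.46227342
exp(-rT) = 0.98856587
N(d1) = 0.75088375; N(d2) = 0.67805737
C = S_0' * N(d1) - K * exp(-rT) * N(d2) = 42.33814745 * 0.75088375 - 37.8900 * 0.98856587 * 0.67805737 = 6.3932


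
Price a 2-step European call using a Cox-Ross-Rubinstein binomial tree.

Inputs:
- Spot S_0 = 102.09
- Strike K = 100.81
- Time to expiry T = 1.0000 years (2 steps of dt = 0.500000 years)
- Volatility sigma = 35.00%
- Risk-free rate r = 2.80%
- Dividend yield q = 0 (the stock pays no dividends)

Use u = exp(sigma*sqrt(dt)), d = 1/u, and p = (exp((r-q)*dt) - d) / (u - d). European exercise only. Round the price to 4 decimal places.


dt = T/N = 0.500000
u = exp(sigma*sqrt(dt)) = 1.280803; d = 1/u = 0.780760
p = (exp((r-q)*dt) - d) / (u - d) = 0.466637
Discount per step: exp(-r*dt) = 0.986098
Stock lattice S(k, i) with i counting down-moves:
  k=0: S(0,0) = 102.0900
  k=1: S(1,0) = 130.7572; S(1,1) = 79.7078
  k=2: S(2,0) = 167.4742; S(2,1) = 102.0900; S(2,2) = 62.2327
Terminal payoffs V(N, i) = max(S_T - K, 0):
  V(2,0) = 66.664236; V(2,1) = 1.280000; V(2,2) = 0.000000
Backward induction: V(k, i) = exp(-r*dt) * [p * V(k+1, i) + (1-p) * V(k+1, i+1)].
  V(1,0) = exp(-r*dt) * [p*66.664236 + (1-p)*1.280000] = 31.348704
  V(1,1) = exp(-r*dt) * [p*1.280000 + (1-p)*0.000000] = 0.588991
  V(0,0) = exp(-r*dt) * [p*31.348704 + (1-p)*0.588991] = 14.734858

Answer: Price = V(0,0) = 14.7349


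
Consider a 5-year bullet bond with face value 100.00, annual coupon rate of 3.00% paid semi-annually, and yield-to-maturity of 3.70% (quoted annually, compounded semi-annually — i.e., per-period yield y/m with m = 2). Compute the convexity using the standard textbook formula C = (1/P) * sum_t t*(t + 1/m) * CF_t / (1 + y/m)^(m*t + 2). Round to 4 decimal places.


Coupon per period c = face * coupon_rate / m = 1.500000
Periods per year m = 2; per-period yield y/m = 0.018500
Number of cashflows N = 10
Cashflows (t years, CF_t, discount factor 1/(1+y/m)^(m*t), PV):
  t = 0.5000: CF_t = 1.500000, DF = 0.981836, PV = 1.472754
  t = 1.0000: CF_t = 1.500000, DF = 0.964002, PV = 1.446003
  t = 1.5000: CF_t = 1.500000, DF = 0.946492, PV = 1.419738
  t = 2.0000: CF_t = 1.500000, DF = 0.929300, PV = 1.393950
  t = 2.5000: CF_t = 1.500000, DF = 0.912420, PV = 1.368630
  t = 3.0000: CF_t = 1.500000, DF = 0.895847, PV = 1.343770
  t = 3.5000: CF_t = 1.500000, DF = 0.879575, PV = 1.319362
  t = 4.0000: CF_t = 1.500000, DF = 0.863598, PV = 1.295397
  t = 4.5000: CF_t = 1.500000, DF = 0.847912, PV = 1.271868
  t = 5.0000: CF_t = 101.500000, DF = 0.832510, PV = 84.499805
Price P = sum_t PV_t = 96.831278
Convexity numerator sum_t t*(t + 1/m) * CF_t / (1+y/m)^(m*t + 2):
  t = 0.5000: term = 0.709869
  t = 1.0000: term = 2.090925
  t = 1.5000: term = 4.105890
  t = 2.0000: term = 6.718852
  t = 2.5000: term = 9.895216
  t = 3.0000: term = 13.601672
  t = 3.5000: term = 17.806149
  t = 4.0000: term = 22.477781
  t = 4.5000: term = 27.586869
  t = 5.0000: term = 2240.094481
Convexity = (1/P) * sum = 2345.087703 / 96.831278 = 24.218287

Answer: Convexity = 24.2183


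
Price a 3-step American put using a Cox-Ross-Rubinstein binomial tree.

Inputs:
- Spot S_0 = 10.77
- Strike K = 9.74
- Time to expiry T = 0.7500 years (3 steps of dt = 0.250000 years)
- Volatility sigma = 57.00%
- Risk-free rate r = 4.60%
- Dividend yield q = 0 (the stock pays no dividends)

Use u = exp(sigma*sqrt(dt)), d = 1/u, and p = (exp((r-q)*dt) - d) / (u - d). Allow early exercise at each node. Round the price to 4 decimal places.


Answer: Price = V(0,0) = 1.5138

Derivation:
dt = T/N = 0.250000
u = exp(sigma*sqrt(dt)) = 1.329762; d = 1/u = 0.752014
p = (exp((r-q)*dt) - d) / (u - d) = 0.449248
Discount per step: exp(-r*dt) = 0.988566
Stock lattice S(k, i) with i counting down-moves:
  k=0: S(0,0) = 10.7700
  k=1: S(1,0) = 14.3215; S(1,1) = 8.0992
  k=2: S(2,0) = 19.0442; S(2,1) = 10.7700; S(2,2) = 6.0907
  k=3: S(3,0) = 25.3243; S(3,1) = 14.3215; S(3,2) = 8.0992; S(3,3) = 4.5803
Terminal payoffs V(N, i) = max(K - S_T, 0):
  V(3,0) = 0.000000; V(3,1) = 0.000000; V(3,2) = 1.640806; V(3,3) = 5.159700
Backward induction: V(k, i) = exp(-r*dt) * [p * V(k+1, i) + (1-p) * V(k+1, i+1)]; then take max(V_cont, immediate exercise) for American.
  V(2,0) = exp(-r*dt) * [p*0.000000 + (1-p)*0.000000] = 0.000000; exercise = 0.000000; V(2,0) = max -> 0.000000
  V(2,1) = exp(-r*dt) * [p*0.000000 + (1-p)*1.640806] = 0.893344; exercise = 0.000000; V(2,1) = max -> 0.893344
  V(2,2) = exp(-r*dt) * [p*1.640806 + (1-p)*5.159700] = 3.537923; exercise = 3.649291; V(2,2) = max -> 3.649291
  V(1,0) = exp(-r*dt) * [p*0.000000 + (1-p)*0.893344] = 0.486385; exercise = 0.000000; V(1,0) = max -> 0.486385
  V(1,1) = exp(-r*dt) * [p*0.893344 + (1-p)*3.649291] = 2.383617; exercise = 1.640806; V(1,1) = max -> 2.383617
  V(0,0) = exp(-r*dt) * [p*0.486385 + (1-p)*2.383617] = 1.513780; exercise = 0.000000; V(0,0) = max -> 1.513780


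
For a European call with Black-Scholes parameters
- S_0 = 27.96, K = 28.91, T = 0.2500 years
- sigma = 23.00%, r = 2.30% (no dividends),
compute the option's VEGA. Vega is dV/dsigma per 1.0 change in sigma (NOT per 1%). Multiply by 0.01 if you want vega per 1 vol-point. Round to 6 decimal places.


d1 = -0.1830446840; d2 = -0.2980446840
phi(d1) = 0.3923145995; exp(-qT) = 1.0000000000; exp(-rT) = 0.9942664996
Vega = S * exp(-qT) * phi(d1) * sqrt(T) = 27.9600 * 1.0000000000 * 0.3923145995 * 0.5000000000 = 5.484558

Answer: Vega = 5.484558


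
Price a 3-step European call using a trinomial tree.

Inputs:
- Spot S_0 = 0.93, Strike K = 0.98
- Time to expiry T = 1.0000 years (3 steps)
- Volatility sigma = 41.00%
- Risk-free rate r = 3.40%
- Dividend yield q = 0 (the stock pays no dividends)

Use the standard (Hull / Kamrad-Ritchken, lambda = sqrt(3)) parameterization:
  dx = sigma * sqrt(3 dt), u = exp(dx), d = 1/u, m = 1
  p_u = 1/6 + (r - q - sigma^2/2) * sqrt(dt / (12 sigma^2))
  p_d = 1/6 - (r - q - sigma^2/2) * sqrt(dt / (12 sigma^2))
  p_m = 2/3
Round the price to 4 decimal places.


Answer: Price = V(0,0) = 0.1378

Derivation:
dt = T/N = 0.333333; dx = sigma*sqrt(3*dt) = 0.410000
u = exp(dx) = 1.506818; d = 1/u = 0.663650
p_u = 0.146321, p_m = 0.666667, p_d = 0.187012
Discount per step: exp(-r*dt) = 0.988731
Stock lattice S(k, j) with j the centered position index:
  k=0: S(0,+0) = 0.9300
  k=1: S(1,-1) = 0.6172; S(1,+0) = 0.9300; S(1,+1) = 1.4013
  k=2: S(2,-2) = 0.4096; S(2,-1) = 0.6172; S(2,+0) = 0.9300; S(2,+1) = 1.4013; S(2,+2) = 2.1116
  k=3: S(3,-3) = 0.2718; S(3,-2) = 0.4096; S(3,-1) = 0.6172; S(3,+0) = 0.9300; S(3,+1) = 1.4013; S(3,+2) = 2.1116; S(3,+3) = 3.1817
Terminal payoffs V(N, j) = max(S_T - K, 0):
  V(3,-3) = 0.000000; V(3,-2) = 0.000000; V(3,-1) = 0.000000; V(3,+0) = 0.000000; V(3,+1) = 0.421341; V(3,+2) = 1.131565; V(3,+3) = 2.201743
Backward induction: V(k, j) = exp(-r*dt) * [p_u * V(k+1, j+1) + p_m * V(k+1, j) + p_d * V(k+1, j-1)]
  V(2,-2) = exp(-r*dt) * [p_u*0.000000 + p_m*0.000000 + p_d*0.000000] = 0.000000
  V(2,-1) = exp(-r*dt) * [p_u*0.000000 + p_m*0.000000 + p_d*0.000000] = 0.000000
  V(2,+0) = exp(-r*dt) * [p_u*0.421341 + p_m*0.000000 + p_d*0.000000] = 0.060956
  V(2,+1) = exp(-r*dt) * [p_u*1.131565 + p_m*0.421341 + p_d*0.000000] = 0.441434
  V(2,+2) = exp(-r*dt) * [p_u*2.201743 + p_m*1.131565 + p_d*0.421341] = 1.142314
  V(1,-1) = exp(-r*dt) * [p_u*0.060956 + p_m*0.000000 + p_d*0.000000] = 0.008819
  V(1,+0) = exp(-r*dt) * [p_u*0.441434 + p_m*0.060956 + p_d*0.000000] = 0.104043
  V(1,+1) = exp(-r*dt) * [p_u*1.142314 + p_m*0.441434 + p_d*0.060956] = 0.467505
  V(0,+0) = exp(-r*dt) * [p_u*0.467505 + p_m*0.104043 + p_d*0.008819] = 0.137846


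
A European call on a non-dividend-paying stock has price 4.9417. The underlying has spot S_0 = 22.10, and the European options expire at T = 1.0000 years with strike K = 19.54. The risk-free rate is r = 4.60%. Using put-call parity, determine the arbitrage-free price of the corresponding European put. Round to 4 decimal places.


Put-call parity: C - P = S_0 * exp(-qT) - K * exp(-rT).
S_0 * exp(-qT) = 22.1000 * 1.00000000 = 22.10000000
K * exp(-rT) = 19.5400 * 0.95504196 = 18.66151994
P = C - S*exp(-qT) + K*exp(-rT)
P = 4.9417 - 22.10000000 + 18.66151994 = 1.5032

Answer: Put price = 1.5032


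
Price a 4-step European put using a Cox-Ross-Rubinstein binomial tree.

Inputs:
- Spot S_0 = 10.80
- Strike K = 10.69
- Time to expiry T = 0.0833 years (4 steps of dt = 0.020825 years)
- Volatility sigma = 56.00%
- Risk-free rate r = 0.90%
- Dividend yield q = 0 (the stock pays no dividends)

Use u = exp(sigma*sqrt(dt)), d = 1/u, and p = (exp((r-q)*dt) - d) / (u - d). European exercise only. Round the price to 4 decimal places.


Answer: Price = V(0,0) = 0.6120

Derivation:
dt = T/N = 0.020825
u = exp(sigma*sqrt(dt)) = 1.084168; d = 1/u = 0.922366
p = (exp((r-q)*dt) - d) / (u - d) = 0.480966
Discount per step: exp(-r*dt) = 0.999813
Stock lattice S(k, i) with i counting down-moves:
  k=0: S(0,0) = 10.8000
  k=1: S(1,0) = 11.7090; S(1,1) = 9.9616
  k=2: S(2,0) = 12.6945; S(2,1) = 10.8000; S(2,2) = 9.1882
  k=3: S(3,0) = 13.7630; S(3,1) = 11.7090; S(3,2) = 9.9616; S(3,3) = 8.4749
  k=4: S(4,0) = 14.9214; S(4,1) = 12.6945; S(4,2) = 10.8000; S(4,3) = 9.1882; S(4,4) = 7.8170
Terminal payoffs V(N, i) = max(K - S_T, 0):
  V(4,0) = 0.000000; V(4,1) = 0.000000; V(4,2) = 0.000000; V(4,3) = 1.501797; V(4,4) = 2.873048
Backward induction: V(k, i) = exp(-r*dt) * [p * V(k+1, i) + (1-p) * V(k+1, i+1)].
  V(3,0) = exp(-r*dt) * [p*0.000000 + (1-p)*0.000000] = 0.000000
  V(3,1) = exp(-r*dt) * [p*0.000000 + (1-p)*0.000000] = 0.000000
  V(3,2) = exp(-r*dt) * [p*0.000000 + (1-p)*1.501797] = 0.779337
  V(3,3) = exp(-r*dt) * [p*1.501797 + (1-p)*2.873048] = 2.213108
  V(2,0) = exp(-r*dt) * [p*0.000000 + (1-p)*0.000000] = 0.000000
  V(2,1) = exp(-r*dt) * [p*0.000000 + (1-p)*0.779337] = 0.404427
  V(2,2) = exp(-r*dt) * [p*0.779337 + (1-p)*2.213108] = 1.523227
  V(1,0) = exp(-r*dt) * [p*0.000000 + (1-p)*0.404427] = 0.209872
  V(1,1) = exp(-r*dt) * [p*0.404427 + (1-p)*1.523227] = 0.984937
  V(0,0) = exp(-r*dt) * [p*0.209872 + (1-p)*0.984937] = 0.612042


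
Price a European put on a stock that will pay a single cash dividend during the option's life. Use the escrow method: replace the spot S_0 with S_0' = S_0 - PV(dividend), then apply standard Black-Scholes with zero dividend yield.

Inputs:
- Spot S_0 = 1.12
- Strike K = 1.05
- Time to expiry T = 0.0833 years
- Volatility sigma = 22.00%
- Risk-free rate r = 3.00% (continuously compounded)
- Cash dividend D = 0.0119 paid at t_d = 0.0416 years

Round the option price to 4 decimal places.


Answer: Price = 0.0070

Derivation:
PV(D) = D * exp(-r * t_d) = 0.0119 * 0.99875278 = 0.01188516
S_0' = S_0 - PV(D) = 1.1200 - 0.01188516 = 1.10811484
d1 = (ln(S_0'/K) + (r + sigma^2/2)*T) / (sigma*sqrt(T)) = 0.91950810
d2 = d1 - sigma*sqrt(T) = 0.85601227
exp(-rT) = 0.99750412
N(-d1) = 0.17891494; N(-d2) = 0.19599550
P = K * exp(-rT) * N(-d2) - S_0' * N(-d1) = 1.0500 * 0.99750412 * 0.19599550 - 1.10811484 * 0.17891494 = 0.0070


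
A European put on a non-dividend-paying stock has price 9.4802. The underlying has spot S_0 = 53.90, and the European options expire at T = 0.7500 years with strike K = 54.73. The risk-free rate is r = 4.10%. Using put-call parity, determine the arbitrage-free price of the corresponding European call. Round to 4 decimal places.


Put-call parity: C - P = S_0 * exp(-qT) - K * exp(-rT).
S_0 * exp(-qT) = 53.9000 * 1.00000000 = 53.90000000
K * exp(-rT) = 54.7300 * 0.96971797 = 53.07266462
C = P + S*exp(-qT) - K*exp(-rT)
C = 9.4802 + 53.90000000 - 53.07266462 = 10.3075

Answer: Call price = 10.3075


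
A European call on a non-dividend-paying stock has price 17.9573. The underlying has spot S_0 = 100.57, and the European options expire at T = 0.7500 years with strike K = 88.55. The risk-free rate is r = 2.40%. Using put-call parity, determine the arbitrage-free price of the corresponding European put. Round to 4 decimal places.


Answer: Put price = 4.3577

Derivation:
Put-call parity: C - P = S_0 * exp(-qT) - K * exp(-rT).
S_0 * exp(-qT) = 100.5700 * 1.00000000 = 100.57000000
K * exp(-rT) = 88.5500 * 0.98216103 = 86.97035942
P = C - S*exp(-qT) + K*exp(-rT)
P = 17.9573 - 100.57000000 + 86.97035942 = 4.3577


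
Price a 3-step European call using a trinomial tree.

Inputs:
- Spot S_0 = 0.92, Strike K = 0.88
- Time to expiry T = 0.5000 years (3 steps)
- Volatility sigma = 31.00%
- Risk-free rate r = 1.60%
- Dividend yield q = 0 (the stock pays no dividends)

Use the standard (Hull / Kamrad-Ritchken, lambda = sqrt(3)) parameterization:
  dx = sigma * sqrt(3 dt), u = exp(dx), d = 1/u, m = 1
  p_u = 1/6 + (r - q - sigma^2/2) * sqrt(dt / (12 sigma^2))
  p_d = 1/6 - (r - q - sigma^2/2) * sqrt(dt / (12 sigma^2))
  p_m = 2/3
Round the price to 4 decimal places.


dt = T/N = 0.166667; dx = sigma*sqrt(3*dt) = 0.219203
u = exp(dx) = 1.245084; d = 1/u = 0.803159
p_u = 0.154482, p_m = 0.666667, p_d = 0.178851
Discount per step: exp(-r*dt) = 0.997337
Stock lattice S(k, j) with j the centered position index:
  k=0: S(0,+0) = 0.9200
  k=1: S(1,-1) = 0.7389; S(1,+0) = 0.9200; S(1,+1) = 1.1455
  k=2: S(2,-2) = 0.5935; S(2,-1) = 0.7389; S(2,+0) = 0.9200; S(2,+1) = 1.1455; S(2,+2) = 1.4262
  k=3: S(3,-3) = 0.4766; S(3,-2) = 0.5935; S(3,-1) = 0.7389; S(3,+0) = 0.9200; S(3,+1) = 1.1455; S(3,+2) = 1.4262; S(3,+3) = 1.7758
Terminal payoffs V(N, j) = max(S_T - K, 0):
  V(3,-3) = 0.000000; V(3,-2) = 0.000000; V(3,-1) = 0.000000; V(3,+0) = 0.040000; V(3,+1) = 0.265477; V(3,+2) = 0.546216; V(3,+3) = 0.895759
Backward induction: V(k, j) = exp(-r*dt) * [p_u * V(k+1, j+1) + p_m * V(k+1, j) + p_d * V(k+1, j-1)]
  V(2,-2) = exp(-r*dt) * [p_u*0.000000 + p_m*0.000000 + p_d*0.000000] = 0.000000
  V(2,-1) = exp(-r*dt) * [p_u*0.040000 + p_m*0.000000 + p_d*0.000000] = 0.006163
  V(2,+0) = exp(-r*dt) * [p_u*0.265477 + p_m*0.040000 + p_d*0.000000] = 0.067498
  V(2,+1) = exp(-r*dt) * [p_u*0.546216 + p_m*0.265477 + p_d*0.040000] = 0.267805
  V(2,+2) = exp(-r*dt) * [p_u*0.895759 + p_m*0.546216 + p_d*0.265477] = 0.548539
  V(1,-1) = exp(-r*dt) * [p_u*0.067498 + p_m*0.006163 + p_d*0.000000] = 0.014497
  V(1,+0) = exp(-r*dt) * [p_u*0.267805 + p_m*0.067498 + p_d*0.006163] = 0.087239
  V(1,+1) = exp(-r*dt) * [p_u*0.548539 + p_m*0.267805 + p_d*0.067498] = 0.274615
  V(0,+0) = exp(-r*dt) * [p_u*0.274615 + p_m*0.087239 + p_d*0.014497] = 0.102901

Answer: Price = V(0,0) = 0.1029


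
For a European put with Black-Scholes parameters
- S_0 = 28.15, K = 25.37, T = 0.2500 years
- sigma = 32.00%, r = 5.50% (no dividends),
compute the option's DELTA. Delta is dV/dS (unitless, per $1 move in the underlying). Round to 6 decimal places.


d1 = 0.8158123811; d2 = 0.6558123811
phi(d1) = 0.2860143045; exp(-qT) = 1.0000000000; exp(-rT) = 0.9863440995
N(-d1) = 0.2073037254
Delta = -exp(-qT) * N(-d1) = -1.0000000000 * 0.2073037254 = -0.207304

Answer: Delta = -0.207304


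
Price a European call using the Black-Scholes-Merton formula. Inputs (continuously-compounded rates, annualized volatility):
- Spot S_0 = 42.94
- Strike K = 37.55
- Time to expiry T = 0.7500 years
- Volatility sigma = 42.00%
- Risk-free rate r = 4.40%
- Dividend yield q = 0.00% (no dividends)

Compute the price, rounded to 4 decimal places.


Answer: Price = 9.6095

Derivation:
d1 = (ln(S/K) + (r - q + 0.5*sigma^2) * T) / (sigma * sqrt(T)) = 0.64135481
d2 = d1 - sigma * sqrt(T) = 0.27762414
exp(-rT) = 0.96753856; exp(-qT) = 1.00000000
C = S_0 * exp(-qT) * N(d1) - K * exp(-rT) * N(d2)
N(d1) = 0.73935391; N(d2) = 0.60934955
C = 42.9400 * 1.00000000 * 0.73935391 - 37.5500 * 0.96753856 * 0.60934955 = 9.6095


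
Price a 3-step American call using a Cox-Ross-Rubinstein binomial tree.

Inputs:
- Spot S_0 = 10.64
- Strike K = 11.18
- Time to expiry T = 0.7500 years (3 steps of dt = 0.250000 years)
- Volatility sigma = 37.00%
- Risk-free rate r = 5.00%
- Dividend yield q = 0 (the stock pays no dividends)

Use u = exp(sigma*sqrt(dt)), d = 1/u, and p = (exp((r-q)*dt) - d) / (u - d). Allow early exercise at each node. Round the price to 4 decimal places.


dt = T/N = 0.250000
u = exp(sigma*sqrt(dt)) = 1.203218; d = 1/u = 0.831104
p = (exp((r-q)*dt) - d) / (u - d) = 0.487684
Discount per step: exp(-r*dt) = 0.987578
Stock lattice S(k, i) with i counting down-moves:
  k=0: S(0,0) = 10.6400
  k=1: S(1,0) = 12.8022; S(1,1) = 8.8429
  k=2: S(2,0) = 15.4039; S(2,1) = 10.6400; S(2,2) = 7.3494
  k=3: S(3,0) = 18.5343; S(3,1) = 12.8022; S(3,2) = 8.8429; S(3,3) = 6.1081
Terminal payoffs V(N, i) = max(S_T - K, 0):
  V(3,0) = 7.354252; V(3,1) = 1.622244; V(3,2) = 0.000000; V(3,3) = 0.000000
Backward induction: V(k, i) = exp(-r*dt) * [p * V(k+1, i) + (1-p) * V(k+1, i+1)]; then take max(V_cont, immediate exercise) for American.
  V(2,0) = exp(-r*dt) * [p*7.354252 + (1-p)*1.622244] = 4.362776; exercise = 4.223896; V(2,0) = max -> 4.362776
  V(2,1) = exp(-r*dt) * [p*1.622244 + (1-p)*0.000000] = 0.781315; exercise = 0.000000; V(2,1) = max -> 0.781315
  V(2,2) = exp(-r*dt) * [p*0.000000 + (1-p)*0.000000] = 0.000000; exercise = 0.000000; V(2,2) = max -> 0.000000
  V(1,0) = exp(-r*dt) * [p*4.362776 + (1-p)*0.781315] = 2.496534; exercise = 1.622244; V(1,0) = max -> 2.496534
  V(1,1) = exp(-r*dt) * [p*0.781315 + (1-p)*0.000000] = 0.376302; exercise = 0.000000; V(1,1) = max -> 0.376302
  V(0,0) = exp(-r*dt) * [p*2.496534 + (1-p)*0.376302] = 1.392786; exercise = 0.000000; V(0,0) = max -> 1.392786

Answer: Price = V(0,0) = 1.3928


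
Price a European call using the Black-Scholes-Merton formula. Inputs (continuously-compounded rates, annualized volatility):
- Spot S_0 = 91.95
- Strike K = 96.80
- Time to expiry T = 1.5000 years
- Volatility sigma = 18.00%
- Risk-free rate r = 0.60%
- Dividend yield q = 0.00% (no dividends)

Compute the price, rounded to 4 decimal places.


d1 = (ln(S/K) + (r - q + 0.5*sigma^2) * T) / (sigma * sqrt(T)) = -0.08211254
d2 = d1 - sigma * sqrt(T) = -0.30256661
exp(-rT) = 0.99104038; exp(-qT) = 1.00000000
C = S_0 * exp(-qT) * N(d1) - K * exp(-rT) * N(d2)
N(d1) = 0.46727861; N(d2) = 0.38111008
C = 91.9500 * 1.00000000 * 0.46727861 - 96.8000 * 0.99104038 * 0.38111008 = 6.4053

Answer: Price = 6.4053


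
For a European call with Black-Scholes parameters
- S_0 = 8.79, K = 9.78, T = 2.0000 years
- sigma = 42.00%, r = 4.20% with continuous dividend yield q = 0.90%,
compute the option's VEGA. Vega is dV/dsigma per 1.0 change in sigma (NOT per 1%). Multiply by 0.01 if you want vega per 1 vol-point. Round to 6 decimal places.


Answer: Vega = 4.745333

Derivation:
d1 = 0.2284211274; d2 = -0.3655485688
phi(d1) = 0.3886692170; exp(-qT) = 0.9821610324; exp(-rT) = 0.9194312561
Vega = S * exp(-qT) * phi(d1) * sqrt(T) = 8.7900 * 0.9821610324 * 0.3886692170 * 1.4142135624 = 4.745333


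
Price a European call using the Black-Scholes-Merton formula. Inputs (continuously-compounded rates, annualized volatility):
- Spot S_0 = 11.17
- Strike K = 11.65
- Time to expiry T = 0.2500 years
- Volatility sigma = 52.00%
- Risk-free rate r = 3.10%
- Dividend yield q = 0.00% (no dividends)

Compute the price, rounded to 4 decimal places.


Answer: Price = 0.9907

Derivation:
d1 = (ln(S/K) + (r - q + 0.5*sigma^2) * T) / (sigma * sqrt(T)) = -0.00201757
d2 = d1 - sigma * sqrt(T) = -0.26201757
exp(-rT) = 0.99227995; exp(-qT) = 1.00000000
C = S_0 * exp(-qT) * N(d1) - K * exp(-rT) * N(d2)
N(d1) = 0.49919511; N(d2) = 0.39665395
C = 11.1700 * 1.00000000 * 0.49919511 - 11.6500 * 0.99227995 * 0.39665395 = 0.9907


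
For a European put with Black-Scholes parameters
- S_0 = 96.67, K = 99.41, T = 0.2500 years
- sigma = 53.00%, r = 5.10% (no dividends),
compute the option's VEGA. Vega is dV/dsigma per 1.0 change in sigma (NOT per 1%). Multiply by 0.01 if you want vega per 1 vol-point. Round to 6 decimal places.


Answer: Vega = 19.228512

Derivation:
d1 = 0.0751430349; d2 = -0.1898569651
phi(d1) = 0.3978175599; exp(-qT) = 1.0000000000; exp(-rT) = 0.9873309369
Vega = S * exp(-qT) * phi(d1) * sqrt(T) = 96.6700 * 1.0000000000 * 0.3978175599 * 0.5000000000 = 19.228512


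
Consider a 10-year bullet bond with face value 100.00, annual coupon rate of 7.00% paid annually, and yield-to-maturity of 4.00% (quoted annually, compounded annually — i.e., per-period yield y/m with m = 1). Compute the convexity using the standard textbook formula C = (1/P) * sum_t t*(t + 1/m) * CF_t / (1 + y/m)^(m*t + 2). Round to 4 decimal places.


Coupon per period c = face * coupon_rate / m = 7.000000
Periods per year m = 1; per-period yield y/m = 0.040000
Number of cashflows N = 10
Cashflows (t years, CF_t, discount factor 1/(1+y/m)^(m*t), PV):
  t = 1.0000: CF_t = 7.000000, DF = 0.961538, PV = 6.730769
  t = 2.0000: CF_t = 7.000000, DF = 0.924556, PV = 6.471893
  t = 3.0000: CF_t = 7.000000, DF = 0.888996, PV = 6.222975
  t = 4.0000: CF_t = 7.000000, DF = 0.854804, PV = 5.983629
  t = 5.0000: CF_t = 7.000000, DF = 0.821927, PV = 5.753490
  t = 6.0000: CF_t = 7.000000, DF = 0.790315, PV = 5.532202
  t = 7.0000: CF_t = 7.000000, DF = 0.759918, PV = 5.319425
  t = 8.0000: CF_t = 7.000000, DF = 0.730690, PV = 5.114831
  t = 9.0000: CF_t = 7.000000, DF = 0.702587, PV = 4.918107
  t = 10.0000: CF_t = 107.000000, DF = 0.675564, PV = 72.285366
Price P = sum_t PV_t = 124.332687
Convexity numerator sum_t t*(t + 1/m) * CF_t / (1+y/m)^(m*t + 2):
  t = 1.0000: term = 12.445949
  t = 2.0000: term = 35.901776
  t = 3.0000: term = 69.041877
  t = 4.0000: term = 110.644034
  t = 5.0000: term = 159.582741
  t = 6.0000: term = 214.822920
  t = 7.0000: term = 275.414000
  t = 8.0000: term = 340.484341
  t = 9.0000: term = 409.235987
  t = 10.0000: term = 7351.507274
Convexity = (1/P) * sum = 8979.080899 / 124.332687 = 72.218184

Answer: Convexity = 72.2182


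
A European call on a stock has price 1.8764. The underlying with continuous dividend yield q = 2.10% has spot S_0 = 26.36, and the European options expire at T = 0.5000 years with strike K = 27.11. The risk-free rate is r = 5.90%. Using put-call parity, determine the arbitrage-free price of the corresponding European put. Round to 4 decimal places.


Put-call parity: C - P = S_0 * exp(-qT) - K * exp(-rT).
S_0 * exp(-qT) = 26.3600 * 0.98955493 = 26.08466802
K * exp(-rT) = 27.1100 * 0.97093088 = 26.32193609
P = C - S*exp(-qT) + K*exp(-rT)
P = 1.8764 - 26.08466802 + 26.32193609 = 2.1137

Answer: Put price = 2.1137


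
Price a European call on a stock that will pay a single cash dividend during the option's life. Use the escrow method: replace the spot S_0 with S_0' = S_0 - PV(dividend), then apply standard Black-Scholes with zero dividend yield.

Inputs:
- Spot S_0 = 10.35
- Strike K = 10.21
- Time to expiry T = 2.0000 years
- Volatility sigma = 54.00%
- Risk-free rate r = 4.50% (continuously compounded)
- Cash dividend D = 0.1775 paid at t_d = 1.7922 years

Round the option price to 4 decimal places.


PV(D) = D * exp(-r * t_d) = 0.1775 * 0.92251744 = 0.16374685
S_0' = S_0 - PV(D) = 10.3500 - 0.16374685 = 10.18625315
d1 = (ln(S_0'/K) + (r + sigma^2/2)*T) / (sigma*sqrt(T)) = 0.49663965
d2 = d1 - sigma*sqrt(T) = -0.26703567
exp(-rT) = 0.91393119
N(d1) = 0.69027841; N(d2) = 0.39472085
C = S_0' * N(d1) - K * exp(-rT) * N(d2) = 10.18625315 * 0.69027841 - 10.2100 * 0.91393119 * 0.39472085 = 3.3481

Answer: Price = 3.3481


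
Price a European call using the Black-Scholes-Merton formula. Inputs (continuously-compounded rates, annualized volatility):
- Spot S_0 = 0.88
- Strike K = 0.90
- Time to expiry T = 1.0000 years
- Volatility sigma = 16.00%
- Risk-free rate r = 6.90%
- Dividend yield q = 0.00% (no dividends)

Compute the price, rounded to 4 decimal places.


d1 = (ln(S/K) + (r - q + 0.5*sigma^2) * T) / (sigma * sqrt(T)) = 0.37079465
d2 = d1 - sigma * sqrt(T) = 0.21079465
exp(-rT) = 0.93332668; exp(-qT) = 1.00000000
C = S_0 * exp(-qT) * N(d1) - K * exp(-rT) * N(d2)
N(d1) = 0.64460476; N(d2) = 0.58347624
C = 0.8800 * 1.00000000 * 0.64460476 - 0.9000 * 0.93332668 * 0.58347624 = 0.0771

Answer: Price = 0.0771


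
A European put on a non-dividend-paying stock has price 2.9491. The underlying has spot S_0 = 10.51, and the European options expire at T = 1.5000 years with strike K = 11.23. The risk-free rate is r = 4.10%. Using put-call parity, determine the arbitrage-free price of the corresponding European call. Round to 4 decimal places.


Put-call parity: C - P = S_0 * exp(-qT) - K * exp(-rT).
S_0 * exp(-qT) = 10.5100 * 1.00000000 = 10.51000000
K * exp(-rT) = 11.2300 * 0.94035295 = 10.56016358
C = P + S*exp(-qT) - K*exp(-rT)
C = 2.9491 + 10.51000000 - 10.56016358 = 2.8989

Answer: Call price = 2.8989


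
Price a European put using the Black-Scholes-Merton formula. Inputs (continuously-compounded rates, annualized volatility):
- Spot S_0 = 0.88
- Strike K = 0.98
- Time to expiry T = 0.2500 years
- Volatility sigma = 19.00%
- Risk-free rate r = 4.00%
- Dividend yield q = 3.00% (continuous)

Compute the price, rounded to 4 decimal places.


d1 = (ln(S/K) + (r - q + 0.5*sigma^2) * T) / (sigma * sqrt(T)) = -1.05913857
d2 = d1 - sigma * sqrt(T) = -1.15413857
exp(-rT) = 0.99004983; exp(-qT) = 0.99252805
P = K * exp(-rT) * N(-d2) - S_0 * exp(-qT) * N(-d1)
N(-d1) = 0.85523166; N(-d2) = 0.87577832
P = 0.9800 * 0.99004983 * 0.87577832 - 0.8800 * 0.99252805 * 0.85523166 = 0.1027

Answer: Price = 0.1027
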